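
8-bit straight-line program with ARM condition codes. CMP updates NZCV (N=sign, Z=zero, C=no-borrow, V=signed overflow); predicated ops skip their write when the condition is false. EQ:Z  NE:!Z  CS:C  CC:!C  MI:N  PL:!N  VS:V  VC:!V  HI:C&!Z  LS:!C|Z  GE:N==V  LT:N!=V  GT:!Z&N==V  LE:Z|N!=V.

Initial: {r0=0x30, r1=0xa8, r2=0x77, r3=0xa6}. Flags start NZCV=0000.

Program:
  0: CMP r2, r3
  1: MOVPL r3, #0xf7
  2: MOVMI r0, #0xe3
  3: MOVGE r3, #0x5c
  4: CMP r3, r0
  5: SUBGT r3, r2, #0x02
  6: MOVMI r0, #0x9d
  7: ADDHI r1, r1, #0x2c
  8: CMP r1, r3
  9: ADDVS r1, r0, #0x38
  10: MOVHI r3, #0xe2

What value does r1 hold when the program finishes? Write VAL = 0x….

0: ✓ CMP  NZCV=1001
1: · MOVPL
2: ✓ MOVMI  r0←0xe3
3: ✓ MOVGE  r3←0x5c
4: ✓ CMP  NZCV=0000
5: ✓ SUBGT  r3←0x75
6: · MOVMI
7: · ADDHI
8: ✓ CMP  NZCV=0011
9: ✓ ADDVS  r1←0x1b
10: ✓ MOVHI  r3←0xe2

VAL = 0x1b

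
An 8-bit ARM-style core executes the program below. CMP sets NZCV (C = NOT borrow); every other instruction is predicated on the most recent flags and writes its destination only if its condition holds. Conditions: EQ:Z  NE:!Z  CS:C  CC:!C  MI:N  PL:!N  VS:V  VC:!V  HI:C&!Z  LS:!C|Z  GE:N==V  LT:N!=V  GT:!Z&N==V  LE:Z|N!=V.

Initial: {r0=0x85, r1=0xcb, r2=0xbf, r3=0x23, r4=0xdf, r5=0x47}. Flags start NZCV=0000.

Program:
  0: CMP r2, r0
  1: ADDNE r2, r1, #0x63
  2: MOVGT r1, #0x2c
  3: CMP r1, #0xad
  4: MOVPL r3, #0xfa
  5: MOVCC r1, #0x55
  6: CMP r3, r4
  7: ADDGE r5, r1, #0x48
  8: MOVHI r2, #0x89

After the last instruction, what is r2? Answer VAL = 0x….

VAL = 0x89

0: ✓ CMP  NZCV=0010
1: ✓ ADDNE  r2←0x2e
2: ✓ MOVGT  r1←0x2c
3: ✓ CMP  NZCV=0000
4: ✓ MOVPL  r3←0xfa
5: ✓ MOVCC  r1←0x55
6: ✓ CMP  NZCV=0010
7: ✓ ADDGE  r5←0x9d
8: ✓ MOVHI  r2←0x89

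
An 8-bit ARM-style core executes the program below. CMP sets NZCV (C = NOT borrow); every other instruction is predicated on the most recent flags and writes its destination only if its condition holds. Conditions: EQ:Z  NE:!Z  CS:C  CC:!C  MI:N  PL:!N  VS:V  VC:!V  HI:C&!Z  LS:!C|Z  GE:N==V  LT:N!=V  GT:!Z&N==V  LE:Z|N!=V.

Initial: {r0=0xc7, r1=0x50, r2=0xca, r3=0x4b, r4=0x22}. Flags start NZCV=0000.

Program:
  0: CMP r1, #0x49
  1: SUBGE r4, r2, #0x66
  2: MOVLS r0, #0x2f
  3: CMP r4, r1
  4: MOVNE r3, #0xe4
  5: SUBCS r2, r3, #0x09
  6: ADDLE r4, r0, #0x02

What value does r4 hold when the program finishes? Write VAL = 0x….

[0] flags=0010 → (cmp)
[1] flags=0010 GE?T → r4=0x64
[2] flags=0010 LS?F → skip
[3] flags=0010 → (cmp)
[4] flags=0010 NE?T → r3=0xe4
[5] flags=0010 CS?T → r2=0xdb
[6] flags=0010 LE?F → skip

VAL = 0x64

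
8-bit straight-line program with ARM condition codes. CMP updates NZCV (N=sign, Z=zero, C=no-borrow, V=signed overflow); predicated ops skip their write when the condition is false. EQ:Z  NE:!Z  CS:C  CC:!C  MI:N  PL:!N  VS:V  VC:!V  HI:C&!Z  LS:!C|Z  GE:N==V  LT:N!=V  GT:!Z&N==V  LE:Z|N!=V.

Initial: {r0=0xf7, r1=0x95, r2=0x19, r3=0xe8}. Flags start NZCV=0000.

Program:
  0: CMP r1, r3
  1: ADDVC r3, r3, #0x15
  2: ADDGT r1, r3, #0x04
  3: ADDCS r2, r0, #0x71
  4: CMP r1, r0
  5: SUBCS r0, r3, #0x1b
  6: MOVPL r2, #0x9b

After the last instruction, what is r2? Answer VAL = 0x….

VAL = 0x19

[0] flags=1000 → (cmp)
[1] flags=1000 VC?T → r3=0xfd
[2] flags=1000 GT?F → skip
[3] flags=1000 CS?F → skip
[4] flags=1000 → (cmp)
[5] flags=1000 CS?F → skip
[6] flags=1000 PL?F → skip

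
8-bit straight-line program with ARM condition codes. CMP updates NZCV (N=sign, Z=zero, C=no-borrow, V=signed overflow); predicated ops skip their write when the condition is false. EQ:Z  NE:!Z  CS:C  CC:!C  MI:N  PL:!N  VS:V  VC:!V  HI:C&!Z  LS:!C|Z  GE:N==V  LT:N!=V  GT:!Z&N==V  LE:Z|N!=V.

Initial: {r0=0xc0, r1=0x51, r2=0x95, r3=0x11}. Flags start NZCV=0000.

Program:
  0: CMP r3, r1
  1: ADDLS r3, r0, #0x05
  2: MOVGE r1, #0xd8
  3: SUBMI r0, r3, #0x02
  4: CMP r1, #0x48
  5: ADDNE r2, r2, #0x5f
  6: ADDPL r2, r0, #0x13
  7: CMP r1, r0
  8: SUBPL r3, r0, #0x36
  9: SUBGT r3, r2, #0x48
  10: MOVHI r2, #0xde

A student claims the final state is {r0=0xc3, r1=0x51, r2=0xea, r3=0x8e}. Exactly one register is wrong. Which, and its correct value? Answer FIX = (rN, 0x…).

FIX = (r2, 0xd6)

0: ✓ CMP  NZCV=1000
1: ✓ ADDLS  r3←0xc5
2: · MOVGE
3: ✓ SUBMI  r0←0xc3
4: ✓ CMP  NZCV=0010
5: ✓ ADDNE  r2←0xf4
6: ✓ ADDPL  r2←0xd6
7: ✓ CMP  NZCV=1001
8: · SUBPL
9: ✓ SUBGT  r3←0x8e
10: · MOVHI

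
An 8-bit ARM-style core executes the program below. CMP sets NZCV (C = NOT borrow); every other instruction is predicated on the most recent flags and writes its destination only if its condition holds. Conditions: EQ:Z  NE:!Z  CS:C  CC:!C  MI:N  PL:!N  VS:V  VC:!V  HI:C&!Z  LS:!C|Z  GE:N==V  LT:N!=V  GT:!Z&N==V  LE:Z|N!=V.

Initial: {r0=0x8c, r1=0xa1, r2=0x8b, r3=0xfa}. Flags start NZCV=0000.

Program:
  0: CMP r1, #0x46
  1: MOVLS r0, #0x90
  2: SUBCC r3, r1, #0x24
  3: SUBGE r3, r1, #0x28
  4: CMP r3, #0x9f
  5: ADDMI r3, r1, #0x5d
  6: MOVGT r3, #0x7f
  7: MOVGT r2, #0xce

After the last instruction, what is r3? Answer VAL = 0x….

VAL = 0x7f

[0] flags=0011 → (cmp)
[1] flags=0011 LS?F → skip
[2] flags=0011 CC?F → skip
[3] flags=0011 GE?F → skip
[4] flags=0010 → (cmp)
[5] flags=0010 MI?F → skip
[6] flags=0010 GT?T → r3=0x7f
[7] flags=0010 GT?T → r2=0xce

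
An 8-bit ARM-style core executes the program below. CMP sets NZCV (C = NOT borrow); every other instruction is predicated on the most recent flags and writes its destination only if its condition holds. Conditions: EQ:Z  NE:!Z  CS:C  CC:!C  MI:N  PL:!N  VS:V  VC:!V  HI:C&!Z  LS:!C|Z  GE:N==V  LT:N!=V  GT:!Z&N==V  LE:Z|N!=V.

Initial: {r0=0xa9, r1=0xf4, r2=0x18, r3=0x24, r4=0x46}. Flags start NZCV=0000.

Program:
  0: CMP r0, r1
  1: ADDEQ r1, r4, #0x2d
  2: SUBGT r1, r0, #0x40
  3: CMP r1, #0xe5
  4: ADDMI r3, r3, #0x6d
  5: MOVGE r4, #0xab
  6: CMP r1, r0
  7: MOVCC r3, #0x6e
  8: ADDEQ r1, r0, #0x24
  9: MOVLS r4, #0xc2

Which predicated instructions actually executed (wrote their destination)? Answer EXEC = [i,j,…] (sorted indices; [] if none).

EXEC = [5]

[0] flags=1000 → (cmp)
[1] flags=1000 EQ?F → skip
[2] flags=1000 GT?F → skip
[3] flags=0010 → (cmp)
[4] flags=0010 MI?F → skip
[5] flags=0010 GE?T → r4=0xab
[6] flags=0010 → (cmp)
[7] flags=0010 CC?F → skip
[8] flags=0010 EQ?F → skip
[9] flags=0010 LS?F → skip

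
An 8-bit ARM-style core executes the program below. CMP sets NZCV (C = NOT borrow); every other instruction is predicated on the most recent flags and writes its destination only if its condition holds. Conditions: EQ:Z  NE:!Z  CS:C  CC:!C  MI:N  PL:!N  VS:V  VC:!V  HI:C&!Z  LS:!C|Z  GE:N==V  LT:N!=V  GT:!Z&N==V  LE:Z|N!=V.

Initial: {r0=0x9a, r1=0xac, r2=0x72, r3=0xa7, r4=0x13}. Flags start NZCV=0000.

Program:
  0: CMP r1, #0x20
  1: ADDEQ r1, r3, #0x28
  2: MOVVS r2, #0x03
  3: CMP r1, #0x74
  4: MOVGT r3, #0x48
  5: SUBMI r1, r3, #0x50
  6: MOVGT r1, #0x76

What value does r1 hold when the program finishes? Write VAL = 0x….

0: ✓ CMP  NZCV=1010
1: · ADDEQ
2: · MOVVS
3: ✓ CMP  NZCV=0011
4: · MOVGT
5: · SUBMI
6: · MOVGT

VAL = 0xac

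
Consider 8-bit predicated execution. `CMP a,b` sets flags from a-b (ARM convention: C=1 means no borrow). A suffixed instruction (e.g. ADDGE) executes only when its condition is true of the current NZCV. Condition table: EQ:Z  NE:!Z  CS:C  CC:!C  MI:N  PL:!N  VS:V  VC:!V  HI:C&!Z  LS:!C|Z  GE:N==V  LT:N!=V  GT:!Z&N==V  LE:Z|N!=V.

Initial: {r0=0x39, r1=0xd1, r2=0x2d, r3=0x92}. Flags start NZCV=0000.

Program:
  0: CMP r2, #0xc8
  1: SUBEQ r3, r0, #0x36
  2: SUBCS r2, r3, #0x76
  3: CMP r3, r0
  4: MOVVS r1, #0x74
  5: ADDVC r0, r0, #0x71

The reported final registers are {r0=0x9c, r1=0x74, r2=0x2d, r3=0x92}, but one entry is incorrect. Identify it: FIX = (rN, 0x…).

0: ✓ CMP  NZCV=0000
1: · SUBEQ
2: · SUBCS
3: ✓ CMP  NZCV=0011
4: ✓ MOVVS  r1←0x74
5: · ADDVC

FIX = (r0, 0x39)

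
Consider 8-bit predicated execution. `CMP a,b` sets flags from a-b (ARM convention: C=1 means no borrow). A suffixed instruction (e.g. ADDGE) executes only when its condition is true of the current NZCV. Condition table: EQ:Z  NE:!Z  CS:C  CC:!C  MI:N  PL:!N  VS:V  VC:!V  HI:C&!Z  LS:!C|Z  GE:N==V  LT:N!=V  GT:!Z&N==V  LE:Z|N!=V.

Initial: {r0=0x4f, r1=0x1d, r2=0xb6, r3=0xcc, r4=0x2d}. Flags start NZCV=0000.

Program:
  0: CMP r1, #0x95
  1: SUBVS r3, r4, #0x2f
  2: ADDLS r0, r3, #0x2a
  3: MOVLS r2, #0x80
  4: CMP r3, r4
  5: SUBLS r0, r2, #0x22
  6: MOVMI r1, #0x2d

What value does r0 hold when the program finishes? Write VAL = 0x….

0: ✓ CMP  NZCV=1001
1: ✓ SUBVS  r3←0xfe
2: ✓ ADDLS  r0←0x28
3: ✓ MOVLS  r2←0x80
4: ✓ CMP  NZCV=1010
5: · SUBLS
6: ✓ MOVMI  r1←0x2d

VAL = 0x28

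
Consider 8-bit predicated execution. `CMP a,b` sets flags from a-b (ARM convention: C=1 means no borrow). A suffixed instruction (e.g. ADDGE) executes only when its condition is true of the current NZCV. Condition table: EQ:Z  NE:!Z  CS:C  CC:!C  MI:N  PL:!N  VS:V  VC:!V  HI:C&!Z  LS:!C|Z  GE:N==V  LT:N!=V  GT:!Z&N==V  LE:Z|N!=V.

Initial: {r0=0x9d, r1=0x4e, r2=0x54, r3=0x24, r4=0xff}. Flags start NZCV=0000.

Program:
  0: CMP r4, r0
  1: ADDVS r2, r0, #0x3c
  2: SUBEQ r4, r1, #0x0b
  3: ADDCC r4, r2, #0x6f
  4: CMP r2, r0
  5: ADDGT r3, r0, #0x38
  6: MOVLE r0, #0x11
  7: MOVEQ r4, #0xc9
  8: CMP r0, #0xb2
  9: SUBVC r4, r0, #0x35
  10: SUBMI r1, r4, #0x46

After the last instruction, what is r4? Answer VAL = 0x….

[0] flags=0010 → (cmp)
[1] flags=0010 VS?F → skip
[2] flags=0010 EQ?F → skip
[3] flags=0010 CC?F → skip
[4] flags=1001 → (cmp)
[5] flags=1001 GT?T → r3=0xd5
[6] flags=1001 LE?F → skip
[7] flags=1001 EQ?F → skip
[8] flags=1000 → (cmp)
[9] flags=1000 VC?T → r4=0x68
[10] flags=1000 MI?T → r1=0x22

VAL = 0x68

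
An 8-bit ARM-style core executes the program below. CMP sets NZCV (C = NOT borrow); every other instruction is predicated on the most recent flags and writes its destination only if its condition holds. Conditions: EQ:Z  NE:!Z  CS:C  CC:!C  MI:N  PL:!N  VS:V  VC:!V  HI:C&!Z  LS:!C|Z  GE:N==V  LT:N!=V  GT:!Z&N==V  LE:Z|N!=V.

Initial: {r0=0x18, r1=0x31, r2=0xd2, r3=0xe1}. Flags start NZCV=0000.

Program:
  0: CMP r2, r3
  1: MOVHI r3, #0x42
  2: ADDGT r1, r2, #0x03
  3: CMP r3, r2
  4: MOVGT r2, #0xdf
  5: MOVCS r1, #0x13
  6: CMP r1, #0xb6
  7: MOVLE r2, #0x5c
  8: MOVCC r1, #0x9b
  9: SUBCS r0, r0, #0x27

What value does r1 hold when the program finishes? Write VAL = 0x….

VAL = 0x9b

[0] flags=1000 → (cmp)
[1] flags=1000 HI?F → skip
[2] flags=1000 GT?F → skip
[3] flags=0010 → (cmp)
[4] flags=0010 GT?T → r2=0xdf
[5] flags=0010 CS?T → r1=0x13
[6] flags=0000 → (cmp)
[7] flags=0000 LE?F → skip
[8] flags=0000 CC?T → r1=0x9b
[9] flags=0000 CS?F → skip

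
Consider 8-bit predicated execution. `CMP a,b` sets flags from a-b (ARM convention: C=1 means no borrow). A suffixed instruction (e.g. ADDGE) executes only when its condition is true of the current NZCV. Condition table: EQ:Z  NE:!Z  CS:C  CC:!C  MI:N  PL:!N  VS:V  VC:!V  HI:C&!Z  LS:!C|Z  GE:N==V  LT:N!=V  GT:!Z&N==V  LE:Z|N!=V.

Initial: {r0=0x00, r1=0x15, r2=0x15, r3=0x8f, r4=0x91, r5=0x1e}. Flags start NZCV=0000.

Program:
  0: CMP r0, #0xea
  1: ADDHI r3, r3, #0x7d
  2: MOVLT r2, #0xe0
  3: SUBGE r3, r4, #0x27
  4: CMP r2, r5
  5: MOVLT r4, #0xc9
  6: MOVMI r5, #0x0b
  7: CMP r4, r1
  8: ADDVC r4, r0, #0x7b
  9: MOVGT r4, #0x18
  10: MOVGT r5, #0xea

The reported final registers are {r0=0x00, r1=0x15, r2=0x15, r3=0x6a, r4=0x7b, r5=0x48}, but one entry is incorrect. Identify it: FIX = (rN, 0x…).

FIX = (r5, 0x0b)

0: ✓ CMP  NZCV=0000
1: · ADDHI
2: · MOVLT
3: ✓ SUBGE  r3←0x6a
4: ✓ CMP  NZCV=1000
5: ✓ MOVLT  r4←0xc9
6: ✓ MOVMI  r5←0x0b
7: ✓ CMP  NZCV=1010
8: ✓ ADDVC  r4←0x7b
9: · MOVGT
10: · MOVGT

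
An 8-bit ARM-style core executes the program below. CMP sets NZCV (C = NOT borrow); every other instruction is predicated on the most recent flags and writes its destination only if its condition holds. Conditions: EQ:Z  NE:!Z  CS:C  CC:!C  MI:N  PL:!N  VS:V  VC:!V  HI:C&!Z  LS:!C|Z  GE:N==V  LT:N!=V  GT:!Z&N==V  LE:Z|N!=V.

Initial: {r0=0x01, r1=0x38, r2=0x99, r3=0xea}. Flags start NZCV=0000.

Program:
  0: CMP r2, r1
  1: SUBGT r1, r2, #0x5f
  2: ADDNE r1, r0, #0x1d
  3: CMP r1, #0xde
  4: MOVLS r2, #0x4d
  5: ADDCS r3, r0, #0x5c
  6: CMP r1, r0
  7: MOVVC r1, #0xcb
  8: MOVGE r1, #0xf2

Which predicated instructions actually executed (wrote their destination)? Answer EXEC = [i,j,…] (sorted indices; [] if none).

0: ✓ CMP  NZCV=0011
1: · SUBGT
2: ✓ ADDNE  r1←0x1e
3: ✓ CMP  NZCV=0000
4: ✓ MOVLS  r2←0x4d
5: · ADDCS
6: ✓ CMP  NZCV=0010
7: ✓ MOVVC  r1←0xcb
8: ✓ MOVGE  r1←0xf2

EXEC = [2,4,7,8]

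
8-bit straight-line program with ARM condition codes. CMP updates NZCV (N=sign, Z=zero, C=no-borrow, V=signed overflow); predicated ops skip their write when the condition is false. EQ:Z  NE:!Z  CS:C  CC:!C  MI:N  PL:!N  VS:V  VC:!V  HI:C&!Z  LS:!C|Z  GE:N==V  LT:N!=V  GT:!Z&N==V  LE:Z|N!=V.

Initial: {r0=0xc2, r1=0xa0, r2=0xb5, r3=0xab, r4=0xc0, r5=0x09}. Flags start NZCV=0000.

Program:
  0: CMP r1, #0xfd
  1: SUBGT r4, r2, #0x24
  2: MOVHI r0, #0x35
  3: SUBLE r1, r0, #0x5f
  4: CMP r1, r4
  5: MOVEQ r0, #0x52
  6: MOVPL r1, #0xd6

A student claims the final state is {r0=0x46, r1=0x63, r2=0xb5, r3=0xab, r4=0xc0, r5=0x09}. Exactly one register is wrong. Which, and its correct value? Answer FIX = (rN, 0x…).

[0] flags=1000 → (cmp)
[1] flags=1000 GT?F → skip
[2] flags=1000 HI?F → skip
[3] flags=1000 LE?T → r1=0x63
[4] flags=1001 → (cmp)
[5] flags=1001 EQ?F → skip
[6] flags=1001 PL?F → skip

FIX = (r0, 0xc2)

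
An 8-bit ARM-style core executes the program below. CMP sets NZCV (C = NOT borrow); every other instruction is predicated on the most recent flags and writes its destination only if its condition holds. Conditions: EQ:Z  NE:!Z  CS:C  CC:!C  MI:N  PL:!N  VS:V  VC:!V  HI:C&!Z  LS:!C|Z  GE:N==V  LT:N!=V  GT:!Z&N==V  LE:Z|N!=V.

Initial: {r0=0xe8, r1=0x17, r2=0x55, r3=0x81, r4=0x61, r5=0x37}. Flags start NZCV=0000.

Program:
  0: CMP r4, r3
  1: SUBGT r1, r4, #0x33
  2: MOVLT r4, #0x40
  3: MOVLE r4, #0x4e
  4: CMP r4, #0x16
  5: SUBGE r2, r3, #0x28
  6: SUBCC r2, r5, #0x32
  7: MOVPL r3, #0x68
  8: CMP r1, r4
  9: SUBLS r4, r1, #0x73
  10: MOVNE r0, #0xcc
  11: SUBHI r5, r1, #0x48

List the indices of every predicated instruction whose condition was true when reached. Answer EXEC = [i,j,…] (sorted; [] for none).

EXEC = [1,5,7,9,10]

[0] flags=1001 → (cmp)
[1] flags=1001 GT?T → r1=0x2e
[2] flags=1001 LT?F → skip
[3] flags=1001 LE?F → skip
[4] flags=0010 → (cmp)
[5] flags=0010 GE?T → r2=0x59
[6] flags=0010 CC?F → skip
[7] flags=0010 PL?T → r3=0x68
[8] flags=1000 → (cmp)
[9] flags=1000 LS?T → r4=0xbb
[10] flags=1000 NE?T → r0=0xcc
[11] flags=1000 HI?F → skip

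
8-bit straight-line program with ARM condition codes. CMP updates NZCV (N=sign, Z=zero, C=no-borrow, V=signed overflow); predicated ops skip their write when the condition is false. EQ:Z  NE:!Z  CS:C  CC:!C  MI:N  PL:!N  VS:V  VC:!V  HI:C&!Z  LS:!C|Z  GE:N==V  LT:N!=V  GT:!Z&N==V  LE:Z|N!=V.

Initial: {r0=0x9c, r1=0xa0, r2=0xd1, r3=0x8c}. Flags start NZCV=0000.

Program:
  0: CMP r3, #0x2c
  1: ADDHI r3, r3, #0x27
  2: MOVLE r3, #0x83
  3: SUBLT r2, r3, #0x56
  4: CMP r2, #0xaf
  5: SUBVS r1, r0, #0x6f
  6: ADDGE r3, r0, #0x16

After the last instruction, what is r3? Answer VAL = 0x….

VAL = 0xb2

[0] flags=0011 → (cmp)
[1] flags=0011 HI?T → r3=0xb3
[2] flags=0011 LE?T → r3=0x83
[3] flags=0011 LT?T → r2=0x2d
[4] flags=0000 → (cmp)
[5] flags=0000 VS?F → skip
[6] flags=0000 GE?T → r3=0xb2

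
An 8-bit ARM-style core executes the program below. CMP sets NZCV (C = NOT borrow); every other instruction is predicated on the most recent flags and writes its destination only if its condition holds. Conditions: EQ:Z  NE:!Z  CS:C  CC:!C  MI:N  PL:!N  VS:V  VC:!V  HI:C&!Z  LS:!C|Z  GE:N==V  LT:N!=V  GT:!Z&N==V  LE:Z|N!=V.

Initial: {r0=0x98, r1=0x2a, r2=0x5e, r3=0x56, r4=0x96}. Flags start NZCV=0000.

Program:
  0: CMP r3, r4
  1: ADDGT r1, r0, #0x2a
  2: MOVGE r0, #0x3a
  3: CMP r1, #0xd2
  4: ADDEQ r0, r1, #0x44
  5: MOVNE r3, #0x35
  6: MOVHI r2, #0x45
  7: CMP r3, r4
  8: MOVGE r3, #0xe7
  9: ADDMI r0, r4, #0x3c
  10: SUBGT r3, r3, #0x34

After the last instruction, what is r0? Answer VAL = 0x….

0: ✓ CMP  NZCV=1001
1: ✓ ADDGT  r1←0xc2
2: ✓ MOVGE  r0←0x3a
3: ✓ CMP  NZCV=1000
4: · ADDEQ
5: ✓ MOVNE  r3←0x35
6: · MOVHI
7: ✓ CMP  NZCV=1001
8: ✓ MOVGE  r3←0xe7
9: ✓ ADDMI  r0←0xd2
10: ✓ SUBGT  r3←0xb3

VAL = 0xd2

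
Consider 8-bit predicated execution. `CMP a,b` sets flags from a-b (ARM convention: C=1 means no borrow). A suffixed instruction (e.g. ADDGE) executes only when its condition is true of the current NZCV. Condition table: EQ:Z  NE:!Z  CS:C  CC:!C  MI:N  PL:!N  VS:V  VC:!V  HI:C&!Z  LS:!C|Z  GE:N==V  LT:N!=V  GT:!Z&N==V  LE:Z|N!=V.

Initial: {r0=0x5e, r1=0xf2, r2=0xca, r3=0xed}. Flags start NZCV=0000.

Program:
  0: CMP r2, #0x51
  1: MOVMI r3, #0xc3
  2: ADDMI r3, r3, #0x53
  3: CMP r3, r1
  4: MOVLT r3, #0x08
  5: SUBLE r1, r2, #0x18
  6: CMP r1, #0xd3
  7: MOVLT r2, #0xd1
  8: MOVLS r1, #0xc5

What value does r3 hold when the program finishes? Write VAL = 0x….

[0] flags=0011 → (cmp)
[1] flags=0011 MI?F → skip
[2] flags=0011 MI?F → skip
[3] flags=1000 → (cmp)
[4] flags=1000 LT?T → r3=0x08
[5] flags=1000 LE?T → r1=0xb2
[6] flags=1000 → (cmp)
[7] flags=1000 LT?T → r2=0xd1
[8] flags=1000 LS?T → r1=0xc5

VAL = 0x08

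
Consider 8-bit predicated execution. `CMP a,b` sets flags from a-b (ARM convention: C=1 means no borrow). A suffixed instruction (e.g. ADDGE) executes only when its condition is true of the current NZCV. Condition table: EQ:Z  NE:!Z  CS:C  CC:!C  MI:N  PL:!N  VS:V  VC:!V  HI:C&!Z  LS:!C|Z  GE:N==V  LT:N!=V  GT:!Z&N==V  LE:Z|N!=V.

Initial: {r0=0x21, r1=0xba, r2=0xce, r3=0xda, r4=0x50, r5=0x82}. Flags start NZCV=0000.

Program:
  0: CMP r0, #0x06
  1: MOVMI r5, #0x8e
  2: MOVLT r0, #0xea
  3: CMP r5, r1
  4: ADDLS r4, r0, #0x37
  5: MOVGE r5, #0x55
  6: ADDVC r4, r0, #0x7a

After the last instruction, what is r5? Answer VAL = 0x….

VAL = 0x82

0: ✓ CMP  NZCV=0010
1: · MOVMI
2: · MOVLT
3: ✓ CMP  NZCV=1000
4: ✓ ADDLS  r4←0x58
5: · MOVGE
6: ✓ ADDVC  r4←0x9b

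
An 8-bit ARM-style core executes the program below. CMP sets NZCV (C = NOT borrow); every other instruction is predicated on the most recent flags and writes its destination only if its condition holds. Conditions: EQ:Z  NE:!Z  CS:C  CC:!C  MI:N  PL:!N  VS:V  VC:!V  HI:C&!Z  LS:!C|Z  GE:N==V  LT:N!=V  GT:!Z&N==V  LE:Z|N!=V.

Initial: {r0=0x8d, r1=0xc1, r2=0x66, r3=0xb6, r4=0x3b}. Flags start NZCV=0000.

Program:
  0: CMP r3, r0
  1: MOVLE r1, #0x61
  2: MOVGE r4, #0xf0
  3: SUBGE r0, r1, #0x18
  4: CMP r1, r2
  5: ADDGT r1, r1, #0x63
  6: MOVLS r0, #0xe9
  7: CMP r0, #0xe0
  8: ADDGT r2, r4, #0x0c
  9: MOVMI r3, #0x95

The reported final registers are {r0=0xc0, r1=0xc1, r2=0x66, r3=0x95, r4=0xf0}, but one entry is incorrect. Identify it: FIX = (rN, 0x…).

FIX = (r0, 0xa9)

0: ✓ CMP  NZCV=0010
1: · MOVLE
2: ✓ MOVGE  r4←0xf0
3: ✓ SUBGE  r0←0xa9
4: ✓ CMP  NZCV=0011
5: · ADDGT
6: · MOVLS
7: ✓ CMP  NZCV=1000
8: · ADDGT
9: ✓ MOVMI  r3←0x95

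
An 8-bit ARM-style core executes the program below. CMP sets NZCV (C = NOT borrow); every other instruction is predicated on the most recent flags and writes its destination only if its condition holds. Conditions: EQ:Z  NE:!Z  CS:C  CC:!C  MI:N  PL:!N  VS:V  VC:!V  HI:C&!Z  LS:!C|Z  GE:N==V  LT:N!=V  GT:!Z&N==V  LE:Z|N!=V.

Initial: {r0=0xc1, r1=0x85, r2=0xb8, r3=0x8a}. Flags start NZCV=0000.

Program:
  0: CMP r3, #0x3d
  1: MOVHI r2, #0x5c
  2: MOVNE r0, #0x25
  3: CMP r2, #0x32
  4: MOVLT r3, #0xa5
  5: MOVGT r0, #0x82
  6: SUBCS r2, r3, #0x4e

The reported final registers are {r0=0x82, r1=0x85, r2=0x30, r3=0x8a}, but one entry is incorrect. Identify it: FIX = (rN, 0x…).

[0] flags=0011 → (cmp)
[1] flags=0011 HI?T → r2=0x5c
[2] flags=0011 NE?T → r0=0x25
[3] flags=0010 → (cmp)
[4] flags=0010 LT?F → skip
[5] flags=0010 GT?T → r0=0x82
[6] flags=0010 CS?T → r2=0x3c

FIX = (r2, 0x3c)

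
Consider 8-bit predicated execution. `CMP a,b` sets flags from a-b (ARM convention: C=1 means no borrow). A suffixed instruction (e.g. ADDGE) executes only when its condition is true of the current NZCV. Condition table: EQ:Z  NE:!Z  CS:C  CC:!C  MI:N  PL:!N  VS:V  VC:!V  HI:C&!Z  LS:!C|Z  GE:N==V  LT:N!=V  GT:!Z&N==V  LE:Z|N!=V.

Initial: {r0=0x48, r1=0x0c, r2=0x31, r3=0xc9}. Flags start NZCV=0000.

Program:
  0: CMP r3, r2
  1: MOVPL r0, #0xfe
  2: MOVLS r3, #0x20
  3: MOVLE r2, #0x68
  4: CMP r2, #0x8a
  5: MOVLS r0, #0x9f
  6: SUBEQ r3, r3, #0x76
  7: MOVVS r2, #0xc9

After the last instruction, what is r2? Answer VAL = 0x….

[0] flags=1010 → (cmp)
[1] flags=1010 PL?F → skip
[2] flags=1010 LS?F → skip
[3] flags=1010 LE?T → r2=0x68
[4] flags=1001 → (cmp)
[5] flags=1001 LS?T → r0=0x9f
[6] flags=1001 EQ?F → skip
[7] flags=1001 VS?T → r2=0xc9

VAL = 0xc9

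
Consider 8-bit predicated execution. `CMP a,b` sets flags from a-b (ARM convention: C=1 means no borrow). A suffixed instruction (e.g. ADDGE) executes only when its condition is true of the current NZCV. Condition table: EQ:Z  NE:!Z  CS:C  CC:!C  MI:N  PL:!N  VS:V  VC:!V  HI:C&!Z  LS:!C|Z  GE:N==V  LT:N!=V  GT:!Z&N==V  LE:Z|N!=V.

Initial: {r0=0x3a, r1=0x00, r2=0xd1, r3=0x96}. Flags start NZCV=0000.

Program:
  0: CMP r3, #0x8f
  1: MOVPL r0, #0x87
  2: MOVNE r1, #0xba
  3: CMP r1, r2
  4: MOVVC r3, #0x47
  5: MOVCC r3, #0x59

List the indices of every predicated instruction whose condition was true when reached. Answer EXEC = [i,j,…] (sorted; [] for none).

[0] flags=0010 → (cmp)
[1] flags=0010 PL?T → r0=0x87
[2] flags=0010 NE?T → r1=0xba
[3] flags=1000 → (cmp)
[4] flags=1000 VC?T → r3=0x47
[5] flags=1000 CC?T → r3=0x59

EXEC = [1,2,4,5]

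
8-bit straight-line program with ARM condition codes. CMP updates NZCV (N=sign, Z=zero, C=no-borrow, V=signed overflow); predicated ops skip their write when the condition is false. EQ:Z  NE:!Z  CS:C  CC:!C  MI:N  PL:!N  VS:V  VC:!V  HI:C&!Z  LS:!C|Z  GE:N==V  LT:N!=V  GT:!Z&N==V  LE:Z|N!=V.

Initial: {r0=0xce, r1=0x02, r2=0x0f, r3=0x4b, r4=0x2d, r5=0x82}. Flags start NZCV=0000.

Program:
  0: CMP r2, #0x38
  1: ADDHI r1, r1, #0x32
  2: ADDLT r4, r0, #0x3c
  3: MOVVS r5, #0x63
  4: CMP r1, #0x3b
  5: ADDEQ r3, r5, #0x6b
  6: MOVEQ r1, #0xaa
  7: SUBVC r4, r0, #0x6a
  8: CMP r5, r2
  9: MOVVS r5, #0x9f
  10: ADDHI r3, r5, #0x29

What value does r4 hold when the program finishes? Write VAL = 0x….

VAL = 0x64

[0] flags=1000 → (cmp)
[1] flags=1000 HI?F → skip
[2] flags=1000 LT?T → r4=0x0a
[3] flags=1000 VS?F → skip
[4] flags=1000 → (cmp)
[5] flags=1000 EQ?F → skip
[6] flags=1000 EQ?F → skip
[7] flags=1000 VC?T → r4=0x64
[8] flags=0011 → (cmp)
[9] flags=0011 VS?T → r5=0x9f
[10] flags=0011 HI?T → r3=0xc8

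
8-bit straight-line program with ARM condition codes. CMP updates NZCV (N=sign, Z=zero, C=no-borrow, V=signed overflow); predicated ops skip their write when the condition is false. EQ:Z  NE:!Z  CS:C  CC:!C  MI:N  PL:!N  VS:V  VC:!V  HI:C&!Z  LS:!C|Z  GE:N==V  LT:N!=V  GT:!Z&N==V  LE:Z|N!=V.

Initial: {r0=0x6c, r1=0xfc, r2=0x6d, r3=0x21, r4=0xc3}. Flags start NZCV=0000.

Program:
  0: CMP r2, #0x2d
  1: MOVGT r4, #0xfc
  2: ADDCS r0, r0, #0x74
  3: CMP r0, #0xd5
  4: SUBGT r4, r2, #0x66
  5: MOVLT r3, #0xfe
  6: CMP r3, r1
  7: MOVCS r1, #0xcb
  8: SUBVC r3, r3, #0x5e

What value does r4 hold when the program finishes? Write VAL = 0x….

[0] flags=0010 → (cmp)
[1] flags=0010 GT?T → r4=0xfc
[2] flags=0010 CS?T → r0=0xe0
[3] flags=0010 → (cmp)
[4] flags=0010 GT?T → r4=0x07
[5] flags=0010 LT?F → skip
[6] flags=0000 → (cmp)
[7] flags=0000 CS?F → skip
[8] flags=0000 VC?T → r3=0xc3

VAL = 0x07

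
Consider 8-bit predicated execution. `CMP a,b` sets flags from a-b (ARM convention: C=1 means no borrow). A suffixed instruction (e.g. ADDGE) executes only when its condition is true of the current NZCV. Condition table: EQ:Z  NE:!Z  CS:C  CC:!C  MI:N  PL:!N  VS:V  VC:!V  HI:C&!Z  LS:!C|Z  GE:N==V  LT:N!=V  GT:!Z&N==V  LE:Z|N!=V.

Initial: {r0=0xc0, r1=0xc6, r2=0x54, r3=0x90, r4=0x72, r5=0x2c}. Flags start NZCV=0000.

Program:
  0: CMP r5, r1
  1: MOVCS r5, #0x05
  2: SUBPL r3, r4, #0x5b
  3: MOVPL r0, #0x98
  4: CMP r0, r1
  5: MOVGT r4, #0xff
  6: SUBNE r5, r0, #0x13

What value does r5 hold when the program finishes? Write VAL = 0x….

0: ✓ CMP  NZCV=0000
1: · MOVCS
2: ✓ SUBPL  r3←0x17
3: ✓ MOVPL  r0←0x98
4: ✓ CMP  NZCV=1000
5: · MOVGT
6: ✓ SUBNE  r5←0x85

VAL = 0x85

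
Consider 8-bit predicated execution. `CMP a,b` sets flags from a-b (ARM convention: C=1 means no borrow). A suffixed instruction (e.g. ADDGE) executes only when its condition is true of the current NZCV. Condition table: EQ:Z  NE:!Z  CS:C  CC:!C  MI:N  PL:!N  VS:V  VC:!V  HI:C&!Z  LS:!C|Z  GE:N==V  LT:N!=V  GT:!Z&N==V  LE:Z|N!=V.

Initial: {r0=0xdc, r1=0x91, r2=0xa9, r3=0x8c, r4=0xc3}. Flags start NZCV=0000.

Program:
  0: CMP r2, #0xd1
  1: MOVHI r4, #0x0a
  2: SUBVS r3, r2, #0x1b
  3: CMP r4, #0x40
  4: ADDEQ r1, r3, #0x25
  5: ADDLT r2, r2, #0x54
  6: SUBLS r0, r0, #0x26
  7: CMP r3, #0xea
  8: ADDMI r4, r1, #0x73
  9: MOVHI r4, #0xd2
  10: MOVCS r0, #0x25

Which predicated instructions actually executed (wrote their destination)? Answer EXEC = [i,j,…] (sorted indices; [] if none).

[0] flags=1000 → (cmp)
[1] flags=1000 HI?F → skip
[2] flags=1000 VS?F → skip
[3] flags=1010 → (cmp)
[4] flags=1010 EQ?F → skip
[5] flags=1010 LT?T → r2=0xfd
[6] flags=1010 LS?F → skip
[7] flags=1000 → (cmp)
[8] flags=1000 MI?T → r4=0x04
[9] flags=1000 HI?F → skip
[10] flags=1000 CS?F → skip

EXEC = [5,8]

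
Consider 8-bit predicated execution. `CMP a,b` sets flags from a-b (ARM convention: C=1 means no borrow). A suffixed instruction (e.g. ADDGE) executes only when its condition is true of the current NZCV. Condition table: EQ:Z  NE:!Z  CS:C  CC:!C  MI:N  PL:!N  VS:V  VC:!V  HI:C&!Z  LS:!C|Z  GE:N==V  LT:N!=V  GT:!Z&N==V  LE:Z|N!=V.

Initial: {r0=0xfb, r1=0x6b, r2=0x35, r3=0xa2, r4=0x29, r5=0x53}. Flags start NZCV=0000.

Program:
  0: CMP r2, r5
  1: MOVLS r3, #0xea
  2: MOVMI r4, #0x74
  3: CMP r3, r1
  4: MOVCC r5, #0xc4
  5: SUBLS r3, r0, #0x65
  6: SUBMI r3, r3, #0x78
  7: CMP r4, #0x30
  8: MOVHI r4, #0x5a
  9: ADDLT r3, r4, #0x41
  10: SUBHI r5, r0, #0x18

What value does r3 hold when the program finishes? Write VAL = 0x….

VAL = 0xea

0: ✓ CMP  NZCV=1000
1: ✓ MOVLS  r3←0xea
2: ✓ MOVMI  r4←0x74
3: ✓ CMP  NZCV=0011
4: · MOVCC
5: · SUBLS
6: · SUBMI
7: ✓ CMP  NZCV=0010
8: ✓ MOVHI  r4←0x5a
9: · ADDLT
10: ✓ SUBHI  r5←0xe3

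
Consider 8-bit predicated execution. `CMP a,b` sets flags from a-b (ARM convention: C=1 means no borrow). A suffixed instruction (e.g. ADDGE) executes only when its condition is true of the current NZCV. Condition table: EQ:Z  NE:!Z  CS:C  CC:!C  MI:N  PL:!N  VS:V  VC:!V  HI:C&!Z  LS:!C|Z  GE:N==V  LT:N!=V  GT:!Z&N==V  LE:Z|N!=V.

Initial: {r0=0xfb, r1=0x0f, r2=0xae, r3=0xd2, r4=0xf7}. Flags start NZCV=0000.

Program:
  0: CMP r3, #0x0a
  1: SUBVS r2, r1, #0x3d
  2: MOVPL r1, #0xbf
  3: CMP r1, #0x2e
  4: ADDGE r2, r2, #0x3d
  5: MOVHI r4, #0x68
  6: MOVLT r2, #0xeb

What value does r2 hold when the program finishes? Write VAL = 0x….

0: ✓ CMP  NZCV=1010
1: · SUBVS
2: · MOVPL
3: ✓ CMP  NZCV=1000
4: · ADDGE
5: · MOVHI
6: ✓ MOVLT  r2←0xeb

VAL = 0xeb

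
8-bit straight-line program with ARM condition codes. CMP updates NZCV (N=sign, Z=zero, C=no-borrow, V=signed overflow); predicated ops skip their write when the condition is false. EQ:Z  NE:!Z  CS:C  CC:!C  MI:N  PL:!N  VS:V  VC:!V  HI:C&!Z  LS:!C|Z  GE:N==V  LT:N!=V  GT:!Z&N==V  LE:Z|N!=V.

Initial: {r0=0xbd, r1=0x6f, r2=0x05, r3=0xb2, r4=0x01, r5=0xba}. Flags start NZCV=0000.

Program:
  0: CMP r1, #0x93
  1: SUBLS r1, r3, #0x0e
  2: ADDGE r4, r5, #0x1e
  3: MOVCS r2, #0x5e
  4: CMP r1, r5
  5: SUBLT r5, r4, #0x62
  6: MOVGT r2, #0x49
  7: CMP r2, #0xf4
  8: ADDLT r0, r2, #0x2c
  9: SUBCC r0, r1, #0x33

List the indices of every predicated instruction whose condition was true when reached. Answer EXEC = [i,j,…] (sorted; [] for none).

[0] flags=1001 → (cmp)
[1] flags=1001 LS?T → r1=0xa4
[2] flags=1001 GE?T → r4=0xd8
[3] flags=1001 CS?F → skip
[4] flags=1000 → (cmp)
[5] flags=1000 LT?T → r5=0x76
[6] flags=1000 GT?F → skip
[7] flags=0000 → (cmp)
[8] flags=0000 LT?F → skip
[9] flags=0000 CC?T → r0=0x71

EXEC = [1,2,5,9]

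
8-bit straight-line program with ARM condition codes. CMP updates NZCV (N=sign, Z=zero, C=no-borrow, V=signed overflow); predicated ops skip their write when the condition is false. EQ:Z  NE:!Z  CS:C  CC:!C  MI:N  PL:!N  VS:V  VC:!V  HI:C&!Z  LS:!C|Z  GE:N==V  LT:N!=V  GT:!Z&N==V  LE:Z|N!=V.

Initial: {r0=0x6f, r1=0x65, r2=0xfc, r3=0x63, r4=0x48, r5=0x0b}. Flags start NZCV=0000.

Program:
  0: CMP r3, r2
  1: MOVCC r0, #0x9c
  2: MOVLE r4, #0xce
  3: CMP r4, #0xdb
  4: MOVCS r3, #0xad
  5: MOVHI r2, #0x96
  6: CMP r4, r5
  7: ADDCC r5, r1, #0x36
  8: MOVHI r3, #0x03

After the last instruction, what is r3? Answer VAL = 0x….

VAL = 0x03

[0] flags=0000 → (cmp)
[1] flags=0000 CC?T → r0=0x9c
[2] flags=0000 LE?F → skip
[3] flags=0000 → (cmp)
[4] flags=0000 CS?F → skip
[5] flags=0000 HI?F → skip
[6] flags=0010 → (cmp)
[7] flags=0010 CC?F → skip
[8] flags=0010 HI?T → r3=0x03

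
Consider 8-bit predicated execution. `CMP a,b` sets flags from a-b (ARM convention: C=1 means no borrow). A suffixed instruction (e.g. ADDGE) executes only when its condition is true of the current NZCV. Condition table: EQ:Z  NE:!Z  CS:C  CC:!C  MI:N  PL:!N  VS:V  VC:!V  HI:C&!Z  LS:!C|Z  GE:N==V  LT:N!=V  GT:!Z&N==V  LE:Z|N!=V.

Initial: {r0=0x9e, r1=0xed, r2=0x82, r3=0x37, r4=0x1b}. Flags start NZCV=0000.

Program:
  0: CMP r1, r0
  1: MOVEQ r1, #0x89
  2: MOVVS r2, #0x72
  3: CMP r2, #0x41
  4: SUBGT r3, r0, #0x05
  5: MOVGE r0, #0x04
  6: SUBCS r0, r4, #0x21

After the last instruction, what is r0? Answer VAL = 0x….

VAL = 0xfa

[0] flags=0010 → (cmp)
[1] flags=0010 EQ?F → skip
[2] flags=0010 VS?F → skip
[3] flags=0011 → (cmp)
[4] flags=0011 GT?F → skip
[5] flags=0011 GE?F → skip
[6] flags=0011 CS?T → r0=0xfa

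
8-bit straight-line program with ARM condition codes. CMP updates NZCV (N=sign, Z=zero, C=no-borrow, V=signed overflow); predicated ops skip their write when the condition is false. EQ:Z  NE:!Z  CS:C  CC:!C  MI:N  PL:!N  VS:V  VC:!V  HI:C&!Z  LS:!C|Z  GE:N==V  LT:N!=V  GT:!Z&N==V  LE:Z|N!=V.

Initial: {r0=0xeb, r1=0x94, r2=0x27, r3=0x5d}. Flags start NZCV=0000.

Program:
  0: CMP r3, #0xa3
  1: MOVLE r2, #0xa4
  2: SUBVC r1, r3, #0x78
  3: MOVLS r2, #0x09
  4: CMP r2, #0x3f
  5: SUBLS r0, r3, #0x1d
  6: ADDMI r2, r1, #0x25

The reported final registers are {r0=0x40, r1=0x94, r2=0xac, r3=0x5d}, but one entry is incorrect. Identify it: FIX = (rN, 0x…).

[0] flags=1001 → (cmp)
[1] flags=1001 LE?F → skip
[2] flags=1001 VC?F → skip
[3] flags=1001 LS?T → r2=0x09
[4] flags=1000 → (cmp)
[5] flags=1000 LS?T → r0=0x40
[6] flags=1000 MI?T → r2=0xb9

FIX = (r2, 0xb9)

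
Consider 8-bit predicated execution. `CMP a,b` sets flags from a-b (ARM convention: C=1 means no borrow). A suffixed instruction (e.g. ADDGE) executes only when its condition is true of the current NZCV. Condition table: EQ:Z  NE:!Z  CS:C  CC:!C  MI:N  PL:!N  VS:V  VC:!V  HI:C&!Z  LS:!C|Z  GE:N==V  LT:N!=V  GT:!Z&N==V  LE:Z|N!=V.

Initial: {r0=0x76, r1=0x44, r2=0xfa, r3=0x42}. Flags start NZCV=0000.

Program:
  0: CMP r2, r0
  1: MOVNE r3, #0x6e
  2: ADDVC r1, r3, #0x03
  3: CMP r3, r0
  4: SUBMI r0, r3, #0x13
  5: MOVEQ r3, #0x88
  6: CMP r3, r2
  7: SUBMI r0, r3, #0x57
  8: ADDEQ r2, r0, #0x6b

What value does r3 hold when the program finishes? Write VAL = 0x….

VAL = 0x6e

0: ✓ CMP  NZCV=1010
1: ✓ MOVNE  r3←0x6e
2: ✓ ADDVC  r1←0x71
3: ✓ CMP  NZCV=1000
4: ✓ SUBMI  r0←0x5b
5: · MOVEQ
6: ✓ CMP  NZCV=0000
7: · SUBMI
8: · ADDEQ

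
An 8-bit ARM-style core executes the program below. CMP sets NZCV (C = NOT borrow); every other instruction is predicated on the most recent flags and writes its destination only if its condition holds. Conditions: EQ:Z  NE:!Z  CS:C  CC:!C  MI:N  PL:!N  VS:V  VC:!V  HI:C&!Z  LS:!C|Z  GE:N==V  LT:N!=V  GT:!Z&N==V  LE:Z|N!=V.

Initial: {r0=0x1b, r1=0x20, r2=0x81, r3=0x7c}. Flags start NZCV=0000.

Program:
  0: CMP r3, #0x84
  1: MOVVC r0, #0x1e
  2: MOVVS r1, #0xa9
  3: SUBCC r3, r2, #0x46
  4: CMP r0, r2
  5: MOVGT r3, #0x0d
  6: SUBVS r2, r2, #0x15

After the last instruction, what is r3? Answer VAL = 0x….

[0] flags=1001 → (cmp)
[1] flags=1001 VC?F → skip
[2] flags=1001 VS?T → r1=0xa9
[3] flags=1001 CC?T → r3=0x3b
[4] flags=1001 → (cmp)
[5] flags=1001 GT?T → r3=0x0d
[6] flags=1001 VS?T → r2=0x6c

VAL = 0x0d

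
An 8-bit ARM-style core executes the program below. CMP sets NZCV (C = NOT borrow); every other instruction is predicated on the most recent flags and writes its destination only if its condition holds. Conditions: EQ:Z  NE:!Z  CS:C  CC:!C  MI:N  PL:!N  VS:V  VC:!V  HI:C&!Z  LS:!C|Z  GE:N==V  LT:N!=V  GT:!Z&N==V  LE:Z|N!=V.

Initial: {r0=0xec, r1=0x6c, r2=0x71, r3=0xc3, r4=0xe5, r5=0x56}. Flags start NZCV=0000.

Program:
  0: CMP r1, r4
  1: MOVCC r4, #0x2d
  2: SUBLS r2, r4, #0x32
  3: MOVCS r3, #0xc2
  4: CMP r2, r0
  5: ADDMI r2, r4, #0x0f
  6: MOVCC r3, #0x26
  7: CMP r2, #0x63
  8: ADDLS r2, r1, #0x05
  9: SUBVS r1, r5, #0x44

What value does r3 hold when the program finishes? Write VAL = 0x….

VAL = 0xc3

[0] flags=1001 → (cmp)
[1] flags=1001 CC?T → r4=0x2d
[2] flags=1001 LS?T → r2=0xfb
[3] flags=1001 CS?F → skip
[4] flags=0010 → (cmp)
[5] flags=0010 MI?F → skip
[6] flags=0010 CC?F → skip
[7] flags=1010 → (cmp)
[8] flags=1010 LS?F → skip
[9] flags=1010 VS?F → skip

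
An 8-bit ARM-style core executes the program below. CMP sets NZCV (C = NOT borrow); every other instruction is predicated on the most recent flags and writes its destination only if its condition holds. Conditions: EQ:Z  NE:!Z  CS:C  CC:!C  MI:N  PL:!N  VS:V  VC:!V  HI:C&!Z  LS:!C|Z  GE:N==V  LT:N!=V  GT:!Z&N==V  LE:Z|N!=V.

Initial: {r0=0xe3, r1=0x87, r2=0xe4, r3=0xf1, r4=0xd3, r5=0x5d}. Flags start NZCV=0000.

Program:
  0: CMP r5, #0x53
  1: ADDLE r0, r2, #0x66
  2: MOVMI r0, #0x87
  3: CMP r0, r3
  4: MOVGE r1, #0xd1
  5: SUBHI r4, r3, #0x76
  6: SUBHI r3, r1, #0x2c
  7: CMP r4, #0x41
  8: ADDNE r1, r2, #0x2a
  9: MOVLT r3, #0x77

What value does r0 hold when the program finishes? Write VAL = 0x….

VAL = 0xe3

0: ✓ CMP  NZCV=0010
1: · ADDLE
2: · MOVMI
3: ✓ CMP  NZCV=1000
4: · MOVGE
5: · SUBHI
6: · SUBHI
7: ✓ CMP  NZCV=1010
8: ✓ ADDNE  r1←0x0e
9: ✓ MOVLT  r3←0x77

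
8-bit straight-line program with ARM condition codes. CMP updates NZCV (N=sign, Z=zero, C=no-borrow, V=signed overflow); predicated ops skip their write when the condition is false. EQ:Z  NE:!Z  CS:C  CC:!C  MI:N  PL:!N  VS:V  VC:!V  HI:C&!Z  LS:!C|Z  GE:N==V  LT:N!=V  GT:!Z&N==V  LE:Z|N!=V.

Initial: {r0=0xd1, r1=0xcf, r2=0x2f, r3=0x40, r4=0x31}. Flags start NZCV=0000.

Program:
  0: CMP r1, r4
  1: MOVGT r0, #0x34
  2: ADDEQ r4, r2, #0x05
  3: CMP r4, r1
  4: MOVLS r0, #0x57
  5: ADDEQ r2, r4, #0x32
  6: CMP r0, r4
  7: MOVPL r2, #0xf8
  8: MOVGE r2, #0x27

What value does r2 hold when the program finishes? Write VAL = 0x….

VAL = 0x27

0: ✓ CMP  NZCV=1010
1: · MOVGT
2: · ADDEQ
3: ✓ CMP  NZCV=0000
4: ✓ MOVLS  r0←0x57
5: · ADDEQ
6: ✓ CMP  NZCV=0010
7: ✓ MOVPL  r2←0xf8
8: ✓ MOVGE  r2←0x27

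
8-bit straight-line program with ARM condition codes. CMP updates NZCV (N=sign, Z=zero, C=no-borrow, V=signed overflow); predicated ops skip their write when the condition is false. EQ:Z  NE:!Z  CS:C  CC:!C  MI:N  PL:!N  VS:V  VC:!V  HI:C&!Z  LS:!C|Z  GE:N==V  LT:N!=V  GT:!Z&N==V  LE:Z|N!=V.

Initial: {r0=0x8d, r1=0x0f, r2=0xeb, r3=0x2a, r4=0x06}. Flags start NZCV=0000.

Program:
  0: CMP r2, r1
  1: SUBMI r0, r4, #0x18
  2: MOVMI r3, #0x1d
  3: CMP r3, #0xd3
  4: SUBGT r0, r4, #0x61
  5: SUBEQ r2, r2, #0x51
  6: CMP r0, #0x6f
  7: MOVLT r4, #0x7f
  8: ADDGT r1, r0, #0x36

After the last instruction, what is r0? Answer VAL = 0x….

VAL = 0xa5

0: ✓ CMP  NZCV=1010
1: ✓ SUBMI  r0←0xee
2: ✓ MOVMI  r3←0x1d
3: ✓ CMP  NZCV=0000
4: ✓ SUBGT  r0←0xa5
5: · SUBEQ
6: ✓ CMP  NZCV=0011
7: ✓ MOVLT  r4←0x7f
8: · ADDGT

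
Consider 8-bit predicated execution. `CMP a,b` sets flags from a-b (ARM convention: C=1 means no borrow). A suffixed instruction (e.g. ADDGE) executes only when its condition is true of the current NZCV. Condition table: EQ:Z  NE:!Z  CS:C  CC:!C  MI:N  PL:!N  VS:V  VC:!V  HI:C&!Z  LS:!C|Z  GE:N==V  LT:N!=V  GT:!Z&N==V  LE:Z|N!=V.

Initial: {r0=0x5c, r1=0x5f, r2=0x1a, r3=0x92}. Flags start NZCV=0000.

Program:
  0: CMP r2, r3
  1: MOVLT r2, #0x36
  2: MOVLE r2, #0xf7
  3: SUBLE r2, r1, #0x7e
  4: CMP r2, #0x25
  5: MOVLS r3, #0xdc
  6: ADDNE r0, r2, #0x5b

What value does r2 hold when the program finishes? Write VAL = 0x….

VAL = 0x1a

[0] flags=1001 → (cmp)
[1] flags=1001 LT?F → skip
[2] flags=1001 LE?F → skip
[3] flags=1001 LE?F → skip
[4] flags=1000 → (cmp)
[5] flags=1000 LS?T → r3=0xdc
[6] flags=1000 NE?T → r0=0x75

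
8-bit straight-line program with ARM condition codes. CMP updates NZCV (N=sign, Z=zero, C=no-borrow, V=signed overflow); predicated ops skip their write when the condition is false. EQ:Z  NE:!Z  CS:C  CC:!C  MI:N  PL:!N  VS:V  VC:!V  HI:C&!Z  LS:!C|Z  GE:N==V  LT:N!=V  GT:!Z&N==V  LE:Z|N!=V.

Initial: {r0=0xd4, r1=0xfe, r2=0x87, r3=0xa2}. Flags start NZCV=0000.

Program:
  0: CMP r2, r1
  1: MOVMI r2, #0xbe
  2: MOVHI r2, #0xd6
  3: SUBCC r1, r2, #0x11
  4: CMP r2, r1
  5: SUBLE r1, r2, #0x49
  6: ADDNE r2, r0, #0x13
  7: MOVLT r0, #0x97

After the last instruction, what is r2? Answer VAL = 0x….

VAL = 0xe7

0: ✓ CMP  NZCV=1000
1: ✓ MOVMI  r2←0xbe
2: · MOVHI
3: ✓ SUBCC  r1←0xad
4: ✓ CMP  NZCV=0010
5: · SUBLE
6: ✓ ADDNE  r2←0xe7
7: · MOVLT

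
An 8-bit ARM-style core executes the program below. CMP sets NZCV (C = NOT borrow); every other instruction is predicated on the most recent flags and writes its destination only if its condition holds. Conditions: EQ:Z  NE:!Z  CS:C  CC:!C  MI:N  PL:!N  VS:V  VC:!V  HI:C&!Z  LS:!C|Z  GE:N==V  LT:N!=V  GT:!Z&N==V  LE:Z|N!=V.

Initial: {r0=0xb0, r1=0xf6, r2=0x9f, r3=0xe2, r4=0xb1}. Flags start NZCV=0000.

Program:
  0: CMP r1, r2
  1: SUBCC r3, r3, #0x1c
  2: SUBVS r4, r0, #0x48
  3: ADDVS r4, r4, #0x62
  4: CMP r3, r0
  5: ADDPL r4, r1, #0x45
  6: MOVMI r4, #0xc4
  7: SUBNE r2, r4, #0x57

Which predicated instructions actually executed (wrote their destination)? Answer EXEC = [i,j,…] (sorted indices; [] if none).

[0] flags=0010 → (cmp)
[1] flags=0010 CC?F → skip
[2] flags=0010 VS?F → skip
[3] flags=0010 VS?F → skip
[4] flags=0010 → (cmp)
[5] flags=0010 PL?T → r4=0x3b
[6] flags=0010 MI?F → skip
[7] flags=0010 NE?T → r2=0xe4

EXEC = [5,7]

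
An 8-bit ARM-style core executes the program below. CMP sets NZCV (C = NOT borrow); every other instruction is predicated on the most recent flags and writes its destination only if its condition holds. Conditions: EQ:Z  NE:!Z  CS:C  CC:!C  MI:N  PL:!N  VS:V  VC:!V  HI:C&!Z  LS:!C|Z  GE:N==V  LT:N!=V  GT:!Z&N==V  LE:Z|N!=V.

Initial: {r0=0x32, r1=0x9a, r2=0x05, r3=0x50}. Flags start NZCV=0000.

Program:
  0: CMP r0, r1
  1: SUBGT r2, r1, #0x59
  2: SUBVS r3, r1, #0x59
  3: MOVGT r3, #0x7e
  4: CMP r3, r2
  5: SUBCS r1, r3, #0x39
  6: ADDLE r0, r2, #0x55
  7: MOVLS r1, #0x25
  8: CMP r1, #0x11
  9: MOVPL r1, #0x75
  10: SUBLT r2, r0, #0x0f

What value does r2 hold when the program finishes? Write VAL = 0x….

VAL = 0x41

[0] flags=1001 → (cmp)
[1] flags=1001 GT?T → r2=0x41
[2] flags=1001 VS?T → r3=0x41
[3] flags=1001 GT?T → r3=0x7e
[4] flags=0010 → (cmp)
[5] flags=0010 CS?T → r1=0x45
[6] flags=0010 LE?F → skip
[7] flags=0010 LS?F → skip
[8] flags=0010 → (cmp)
[9] flags=0010 PL?T → r1=0x75
[10] flags=0010 LT?F → skip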